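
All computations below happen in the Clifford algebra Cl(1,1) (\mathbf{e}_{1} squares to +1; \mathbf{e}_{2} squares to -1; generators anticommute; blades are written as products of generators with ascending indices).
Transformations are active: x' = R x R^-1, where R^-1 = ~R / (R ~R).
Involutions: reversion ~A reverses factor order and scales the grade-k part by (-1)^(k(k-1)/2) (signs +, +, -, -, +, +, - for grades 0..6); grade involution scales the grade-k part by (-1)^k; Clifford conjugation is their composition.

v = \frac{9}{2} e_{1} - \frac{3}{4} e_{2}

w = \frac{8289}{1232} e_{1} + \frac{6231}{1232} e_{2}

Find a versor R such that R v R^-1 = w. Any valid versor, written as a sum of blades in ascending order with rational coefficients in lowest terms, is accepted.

Construction: equal norms (both \frac{315}{16}) license R = v + w = \frac{13833}{1232} e_{1} + \frac{5307}{1232} e_{2} — nothing changes along that direction, while (v - w)/2 changes sign, so v maps onto w.
Answer: \frac{13833}{1232} e_{1} + \frac{5307}{1232} e_{2}


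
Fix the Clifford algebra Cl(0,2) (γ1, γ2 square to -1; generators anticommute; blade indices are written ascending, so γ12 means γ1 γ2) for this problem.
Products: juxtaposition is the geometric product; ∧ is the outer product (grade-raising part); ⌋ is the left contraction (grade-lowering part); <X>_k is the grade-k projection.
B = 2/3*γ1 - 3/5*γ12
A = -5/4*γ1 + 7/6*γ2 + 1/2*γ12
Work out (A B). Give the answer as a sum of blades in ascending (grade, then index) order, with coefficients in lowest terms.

step 1: 17/15 - 7/10*γ1 - 5/12*γ2 - 7/9*γ12
Answer: 17/15 - 7/10*γ1 - 5/12*γ2 - 7/9*γ12


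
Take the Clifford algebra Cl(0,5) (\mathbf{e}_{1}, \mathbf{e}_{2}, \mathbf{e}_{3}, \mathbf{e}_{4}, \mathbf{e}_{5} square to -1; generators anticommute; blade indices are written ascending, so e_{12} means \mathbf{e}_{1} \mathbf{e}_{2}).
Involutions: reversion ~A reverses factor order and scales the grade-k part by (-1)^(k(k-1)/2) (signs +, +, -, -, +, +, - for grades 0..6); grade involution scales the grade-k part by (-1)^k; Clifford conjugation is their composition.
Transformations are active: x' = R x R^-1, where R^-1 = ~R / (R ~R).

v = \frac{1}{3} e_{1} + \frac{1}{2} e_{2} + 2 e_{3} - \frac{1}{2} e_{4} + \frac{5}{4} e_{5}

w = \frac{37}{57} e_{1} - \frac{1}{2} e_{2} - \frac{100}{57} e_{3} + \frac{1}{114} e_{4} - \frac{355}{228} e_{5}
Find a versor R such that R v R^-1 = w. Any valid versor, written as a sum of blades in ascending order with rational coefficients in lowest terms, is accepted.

Sketch: the shared square -\frac{889}{144} makes R = v + w = \frac{56}{57} e_{1} + \frac{14}{57} e_{3} - \frac{28}{57} e_{4} - \frac{35}{114} e_{5} the natural versor; its sandwich fixes that direction, negates (v - w)/2, and sends v to w.
Answer: \frac{56}{57} e_{1} + \frac{14}{57} e_{3} - \frac{28}{57} e_{4} - \frac{35}{114} e_{5}


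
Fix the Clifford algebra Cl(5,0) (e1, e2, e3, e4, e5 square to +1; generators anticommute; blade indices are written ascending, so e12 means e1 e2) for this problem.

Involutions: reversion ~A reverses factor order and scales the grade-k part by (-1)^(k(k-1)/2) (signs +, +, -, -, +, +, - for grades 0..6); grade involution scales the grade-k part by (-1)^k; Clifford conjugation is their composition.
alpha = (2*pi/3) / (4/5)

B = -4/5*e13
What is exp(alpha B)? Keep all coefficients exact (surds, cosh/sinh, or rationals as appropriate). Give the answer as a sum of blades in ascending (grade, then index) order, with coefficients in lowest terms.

B^2 = (-4/5)^2*(e13)^2 = 16/25*(-1) = -16/25 (a basis 2-blade squares to minus the product of its generators' squares).
B^2 = -16/25 — since the square is negative, the closed form is circular: l = 4/5, alpha*l = 2*pi/3, so exp(alpha B) = cos(2*pi/3) + (sin(2*pi/3)/(4/5))*B = -1/2 + (5*sqrt(3)/8)*B.
Answer: -1/2 - sqrt(3)/2*e13


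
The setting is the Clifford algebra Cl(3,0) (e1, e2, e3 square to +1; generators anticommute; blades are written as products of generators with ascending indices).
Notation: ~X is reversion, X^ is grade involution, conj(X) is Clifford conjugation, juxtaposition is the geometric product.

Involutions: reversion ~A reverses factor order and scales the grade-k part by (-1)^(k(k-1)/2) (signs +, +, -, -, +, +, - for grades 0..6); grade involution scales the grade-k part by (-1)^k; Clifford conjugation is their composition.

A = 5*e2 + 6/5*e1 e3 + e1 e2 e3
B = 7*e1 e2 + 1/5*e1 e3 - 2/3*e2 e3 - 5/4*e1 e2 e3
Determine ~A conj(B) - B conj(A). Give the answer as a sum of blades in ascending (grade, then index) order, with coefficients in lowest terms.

first term: -149/100 + 107/3*e1 + 17/10*e2 - 11/3*e3 + 4/5*e1 e2 + 25/4*e1 e3 + 42/5*e2 e3 + e1 e2 e3
second term: 149/100 - 103/3*e1 + 17/10*e2 - 31/3*e3 + 4/5*e1 e2 - 25/4*e1 e3 + 42/5*e2 e3 + e1 e2 e3
Answer: -149/50 + 70*e1 + 20/3*e3 + 25/2*e1 e3


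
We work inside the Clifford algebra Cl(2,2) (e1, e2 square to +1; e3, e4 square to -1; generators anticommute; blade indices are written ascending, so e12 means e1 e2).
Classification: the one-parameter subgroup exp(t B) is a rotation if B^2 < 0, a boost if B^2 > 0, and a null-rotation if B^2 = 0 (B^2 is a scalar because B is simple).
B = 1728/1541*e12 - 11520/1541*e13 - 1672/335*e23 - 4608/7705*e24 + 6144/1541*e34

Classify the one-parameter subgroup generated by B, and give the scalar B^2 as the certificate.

B^2 term by term: the squares give (1728/1541)^2*(e12)^2 + (-11520/1541)^2*(e13)^2 + (-1672/335)^2*(e23)^2 + (-4608/7705)^2*(e24)^2 + (6144/1541)^2*(e34)^2 = 2985984/2374681*(-1) + 132710400/2374681*(+1) + 2795584/112225*(+1) + 21233664/59367025*(+1) + 37748736/2374681*(-1) = 64 (each basis 2-blade squares to minus the product of its generators' squares); cross terms between blades sharing an index anticommute and cancel; the commuting (index-disjoint) pairs give grade-4 terms 2*c*c'*(blade product), which cancel blade by blade — e1234: 21233664/2374681 - 21233664/2374681 = 0 — confirming B is simple. So B^2 = 64.
Answer: boost, certificate B^2 = 64. No conjugation can change B^2 = 64; the sign gives the class.


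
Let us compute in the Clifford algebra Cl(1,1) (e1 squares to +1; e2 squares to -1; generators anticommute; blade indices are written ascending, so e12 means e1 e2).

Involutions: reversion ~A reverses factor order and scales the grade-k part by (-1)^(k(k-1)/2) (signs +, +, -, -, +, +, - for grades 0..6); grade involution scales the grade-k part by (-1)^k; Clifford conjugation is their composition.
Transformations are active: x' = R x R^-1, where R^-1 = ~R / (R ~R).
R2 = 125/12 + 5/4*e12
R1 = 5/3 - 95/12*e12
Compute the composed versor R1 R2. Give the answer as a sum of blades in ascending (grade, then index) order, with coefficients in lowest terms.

Distribute over the terms of R1 (each basis-blade product reordered to ascending indices, repeated generators contracted through their squares):
(5/3) R2 = 625/36 + 25/12*e12
(-95/12*e12) R2 = -475/48 - 11875/144*e12
Summing the partial products and collecting blades:
Answer: 1075/144 - 11575/144*e12


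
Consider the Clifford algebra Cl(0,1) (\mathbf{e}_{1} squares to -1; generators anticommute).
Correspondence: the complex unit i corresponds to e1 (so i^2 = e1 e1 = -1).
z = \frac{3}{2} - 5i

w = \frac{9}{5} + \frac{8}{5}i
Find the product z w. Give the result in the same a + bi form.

In blades: z = \frac{3}{2} - 5 e_{1}, w = \frac{9}{5} + \frac{8}{5} e_{1}.
Distribute z over w term by term (generator squares from the signature, products reordered to ascending indices): (\frac{3}{2})*w = \frac{27}{10} + \frac{12}{5} e_{1}; (-5 e_{1})*w = 8 - 9 e_{1}.
Sum: \frac{107}{10} - \frac{33}{5} e_{1}; translating back through the correspondence:
Answer: \frac{107}{10} - \frac{33}{5}i


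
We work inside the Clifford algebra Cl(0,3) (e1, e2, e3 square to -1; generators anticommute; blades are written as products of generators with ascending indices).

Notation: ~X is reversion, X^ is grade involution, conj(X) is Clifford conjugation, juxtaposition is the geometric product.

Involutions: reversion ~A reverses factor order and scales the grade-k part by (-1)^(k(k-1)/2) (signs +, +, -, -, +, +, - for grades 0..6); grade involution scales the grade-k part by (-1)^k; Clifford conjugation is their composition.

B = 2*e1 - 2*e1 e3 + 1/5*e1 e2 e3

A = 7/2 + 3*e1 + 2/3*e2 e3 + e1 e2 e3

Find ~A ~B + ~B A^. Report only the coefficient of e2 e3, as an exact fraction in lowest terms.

first term: -29/5 + 103/15*e1 - 2*e2 - 6*e3 + 4/3*e1 e2 + 7*e1 e3 + 13/5*e2 e3 - 61/30*e1 e2 e3
second term: 31/5 + 107/15*e1 - 2*e2 - 6*e3 + 4/3*e1 e2 + 7*e1 e3 + 7/5*e2 e3 + 19/30*e1 e2 e3
Answer: 4


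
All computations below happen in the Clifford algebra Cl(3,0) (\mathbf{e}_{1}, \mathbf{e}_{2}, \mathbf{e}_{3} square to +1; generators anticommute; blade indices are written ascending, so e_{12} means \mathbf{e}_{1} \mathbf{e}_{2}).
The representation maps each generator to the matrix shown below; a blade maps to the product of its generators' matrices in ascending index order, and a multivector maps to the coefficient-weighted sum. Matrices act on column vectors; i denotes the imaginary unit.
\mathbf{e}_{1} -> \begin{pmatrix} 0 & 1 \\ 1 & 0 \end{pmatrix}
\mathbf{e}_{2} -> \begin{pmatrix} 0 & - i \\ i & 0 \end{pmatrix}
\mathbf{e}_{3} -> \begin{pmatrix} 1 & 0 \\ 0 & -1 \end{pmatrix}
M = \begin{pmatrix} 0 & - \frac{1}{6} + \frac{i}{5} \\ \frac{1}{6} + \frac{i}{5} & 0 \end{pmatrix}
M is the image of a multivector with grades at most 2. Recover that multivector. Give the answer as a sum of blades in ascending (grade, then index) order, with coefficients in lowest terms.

Method: 1, rho(e_{1}), rho(e_{2}), rho(e_{3}) form a trace-orthogonal basis of the 2x2 complex matrices (tr(X Y) = 2 if X = Y, else 0), so M = m0*1 + m1*rho(e_{1}) + m2*rho(e_{2}) + m3*rho(e_{3}) with m0 = tr(M)/2 = 0, m1 = tr(M rho(e_{1}))/2 = \frac{i}{5}, m2 = tr(M rho(e_{2}))/2 = - \frac{i}{6}, m3 = tr(M rho(e_{3}))/2 = 0.
Multiplying table entries, the bivector images are rho(e_{12}) = i*rho(e_{3}), rho(e_{13}) = -i*rho(e_{2}), rho(e_{23}) = i*rho(e_{1}); with real blade coefficients the real parts of m0..m3 are the coefficients of 1, e_{1}, e_{2}, e_{3} and the imaginary parts give the bivectors (e_{23}: Im m1, e_{13}: -Im m2, e_{12}: Im m3).
Answer: \frac{1}{6} e_{13} + \frac{1}{5} e_{23}


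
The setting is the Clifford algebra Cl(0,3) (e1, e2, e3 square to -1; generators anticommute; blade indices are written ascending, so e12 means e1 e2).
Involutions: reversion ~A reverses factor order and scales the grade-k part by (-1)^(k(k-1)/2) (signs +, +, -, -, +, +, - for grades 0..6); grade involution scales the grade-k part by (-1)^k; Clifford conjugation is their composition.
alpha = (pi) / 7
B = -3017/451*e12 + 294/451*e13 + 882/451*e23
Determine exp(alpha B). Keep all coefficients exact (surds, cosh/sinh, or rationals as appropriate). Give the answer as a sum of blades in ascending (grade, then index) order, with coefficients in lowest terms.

B^2 term by term: the squares give (-3017/451)^2*(e12)^2 + (294/451)^2*(e13)^2 + (882/451)^2*(e23)^2 = 9102289/203401*(-1) + 86436/203401*(-1) + 777924/203401*(-1) = -49 (each basis 2-blade squares to minus the product of its generators' squares); cross terms between blades sharing an index anticommute and cancel. So B^2 = -49.
B^2 = -49 — since the square is negative, the closed form is circular: l = 7, alpha*l = pi, so exp(alpha B) = cos(pi) + (sin(pi)/7)*B = -1 + (0)*B.
Answer: -1


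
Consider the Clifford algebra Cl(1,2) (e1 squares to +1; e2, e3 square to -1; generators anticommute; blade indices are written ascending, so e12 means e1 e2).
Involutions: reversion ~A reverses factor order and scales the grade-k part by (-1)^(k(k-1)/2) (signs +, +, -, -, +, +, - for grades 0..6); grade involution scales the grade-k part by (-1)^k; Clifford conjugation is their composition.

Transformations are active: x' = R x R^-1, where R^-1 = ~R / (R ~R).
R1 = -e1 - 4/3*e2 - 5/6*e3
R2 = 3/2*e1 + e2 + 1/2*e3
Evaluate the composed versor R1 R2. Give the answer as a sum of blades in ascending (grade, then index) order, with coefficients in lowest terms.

Distribute over the terms of R1 (each basis-blade product reordered to ascending indices, repeated generators contracted through their squares):
(-e1) R2 = -3/2 - e12 - 1/2*e13
(-4/3*e2) R2 = 4/3 + 2*e12 - 2/3*e23
(-5/6*e3) R2 = 5/12 + 5/4*e13 + 5/6*e23
Summing the partial products and collecting blades:
Answer: 1/4 + e12 + 3/4*e13 + 1/6*e23


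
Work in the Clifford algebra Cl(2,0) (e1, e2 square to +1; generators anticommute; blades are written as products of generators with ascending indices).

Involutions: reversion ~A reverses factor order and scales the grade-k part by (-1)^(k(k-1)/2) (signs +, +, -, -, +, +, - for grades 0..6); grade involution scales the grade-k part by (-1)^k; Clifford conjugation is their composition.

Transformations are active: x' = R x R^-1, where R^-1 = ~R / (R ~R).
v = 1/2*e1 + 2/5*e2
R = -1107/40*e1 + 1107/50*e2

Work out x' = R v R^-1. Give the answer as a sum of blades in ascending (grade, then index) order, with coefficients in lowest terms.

~R = -1107/40*e1 + 1107/50*e2, and R ~R = 50243409/40000, so R^-1 = ~R / (50243409/40000).
R v = -9963/2000 - 1107/50*e1 e2
Answer: -23/82*e1 - 118/205*e2


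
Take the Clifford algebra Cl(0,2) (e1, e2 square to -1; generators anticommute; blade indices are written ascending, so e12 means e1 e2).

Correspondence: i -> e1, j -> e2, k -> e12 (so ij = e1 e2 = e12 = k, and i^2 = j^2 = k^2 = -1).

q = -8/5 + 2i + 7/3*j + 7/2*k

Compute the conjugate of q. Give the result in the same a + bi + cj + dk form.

In blades: q = -8/5 + 2*e1 + 7/3*e2 + 7/2*e12.
Conjugation here is Clifford conjugation: the scalar is fixed and the grade-1 and grade-2 blades all flip sign, giving -8/5 - 2*e1 - 7/3*e2 - 7/2*e12; translating back:
Answer: -8/5 - 2i - 7/3*j - 7/2*k


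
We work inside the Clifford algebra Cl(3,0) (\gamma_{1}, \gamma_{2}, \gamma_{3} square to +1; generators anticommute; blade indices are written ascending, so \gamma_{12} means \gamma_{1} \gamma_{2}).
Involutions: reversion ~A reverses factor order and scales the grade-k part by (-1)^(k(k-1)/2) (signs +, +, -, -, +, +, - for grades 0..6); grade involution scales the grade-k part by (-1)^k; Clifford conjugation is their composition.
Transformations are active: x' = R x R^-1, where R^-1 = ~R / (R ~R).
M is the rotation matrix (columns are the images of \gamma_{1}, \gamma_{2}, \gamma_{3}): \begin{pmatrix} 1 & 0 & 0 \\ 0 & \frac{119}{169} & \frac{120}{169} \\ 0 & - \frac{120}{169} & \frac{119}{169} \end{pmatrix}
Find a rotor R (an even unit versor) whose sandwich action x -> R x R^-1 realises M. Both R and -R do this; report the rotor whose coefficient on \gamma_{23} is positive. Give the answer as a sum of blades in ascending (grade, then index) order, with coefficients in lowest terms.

Method: write R = a + b12*\gamma_{12} + b13*\gamma_{13} + b23*\gamma_{23} with a^2 + b12^2 + b13^2 + b23^2 = 1 (so R^-1 = ~R). Expanding the columns R e_j ~R gives tr M = 4a^2 - 1 and, from the antisymmetric part, M21 - M12 = -4a*b12, M13 - M31 = 4a*b13, M32 - M23 = -4a*b23.
Here tr M = \frac{407}{169}, so a^2 = (1 + tr M)/4 = \frac{144}{169} and a = ±\frac{12}{13}. Taking a = \frac{12}{13}: M21 - M12 = 0, M13 - M31 = 0, M32 - M23 = -\frac{240}{169}, giving b12 = 0, b13 = 0, b23 = \frac{5}{13}, i.e. R = \frac{12}{13} + \frac{5}{13} \gamma_{23}.
Its \gamma_{23} coefficient is already positive.
Answer: \frac{12}{13} + \frac{5}{13} \gamma_{23}. Why the constraint matters: R and -R act identically through the sandwich — M has trace \frac{407}{169} either way — so only the sign condition on \gamma_{23} picks one of the two preimages.


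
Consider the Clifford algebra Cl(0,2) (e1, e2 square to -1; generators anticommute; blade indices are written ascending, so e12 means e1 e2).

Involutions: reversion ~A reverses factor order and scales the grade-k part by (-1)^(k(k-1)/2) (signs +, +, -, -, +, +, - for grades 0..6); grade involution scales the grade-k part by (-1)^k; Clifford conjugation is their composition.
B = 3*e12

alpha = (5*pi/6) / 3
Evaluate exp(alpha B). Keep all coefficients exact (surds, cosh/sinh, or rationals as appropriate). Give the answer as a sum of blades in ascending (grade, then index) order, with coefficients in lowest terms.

B^2 = (3)^2*(e12)^2 = 9*(-1) = -9 (a basis 2-blade squares to minus the product of its generators' squares).
B^2 = -9 — B^2 < 0, so the exponential closes trigonometrically: l = 3, alpha*l = 5*pi/6, so exp(alpha B) = cos(5*pi/6) + (sin(5*pi/6)/3)*B = -sqrt(3)/2 + (1/6)*B.
Answer: -sqrt(3)/2 + 1/2*e12


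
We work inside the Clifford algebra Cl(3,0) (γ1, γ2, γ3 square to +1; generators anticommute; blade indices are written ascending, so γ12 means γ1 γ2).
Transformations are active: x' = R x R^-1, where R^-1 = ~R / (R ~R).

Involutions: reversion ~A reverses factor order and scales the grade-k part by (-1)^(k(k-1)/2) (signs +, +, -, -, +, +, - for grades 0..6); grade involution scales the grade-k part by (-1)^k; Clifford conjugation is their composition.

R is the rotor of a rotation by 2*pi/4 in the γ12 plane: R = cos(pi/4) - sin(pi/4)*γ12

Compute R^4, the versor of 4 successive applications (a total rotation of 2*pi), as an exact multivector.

Half-angle bookkeeping: 4 applications in γ12 add up to rotor phase 4*pi/4 = pi, so R^4 = cos(pi) - sin(pi)*γ12.
cos(pi) = -1 and sin(pi) = 0, so R^4 = -1. The total rotation 2*pi is 1 full turn, so every vector returns to itself, yet the rotor is -1, on the OTHER sheet of the double cover (an odd number of 2*pi turns).
Answer: -1


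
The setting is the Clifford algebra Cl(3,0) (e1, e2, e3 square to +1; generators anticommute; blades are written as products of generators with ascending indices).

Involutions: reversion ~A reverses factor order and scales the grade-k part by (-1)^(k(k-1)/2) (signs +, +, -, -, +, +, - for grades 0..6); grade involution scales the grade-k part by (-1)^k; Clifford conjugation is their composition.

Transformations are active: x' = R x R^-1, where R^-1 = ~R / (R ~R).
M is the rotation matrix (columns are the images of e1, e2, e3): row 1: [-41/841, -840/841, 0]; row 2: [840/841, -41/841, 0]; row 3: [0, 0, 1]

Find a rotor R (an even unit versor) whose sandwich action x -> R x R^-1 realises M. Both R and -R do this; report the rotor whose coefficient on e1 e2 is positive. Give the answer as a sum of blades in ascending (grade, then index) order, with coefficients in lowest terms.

Method: write R = a + b12*e1 e2 + b13*e1 e3 + b23*e2 e3 with a^2 + b12^2 + b13^2 + b23^2 = 1 (so R^-1 = ~R). Expanding the columns R e_j ~R gives tr M = 4a^2 - 1 and, from the antisymmetric part, M21 - M12 = -4a*b12, M13 - M31 = 4a*b13, M32 - M23 = -4a*b23.
Here tr M = 759/841, so a^2 = (1 + tr M)/4 = 400/841 and a = ±20/29. Taking a = 20/29: M21 - M12 = 1680/841, M13 - M31 = 0, M32 - M23 = 0, giving b12 = -21/29, b13 = 0, b23 = 0, i.e. R = 20/29 - 21/29*e1 e2.
Its e1 e2 coefficient is negative, so report the other preimage -R.
Answer: -20/29 + 21/29*e1 e2. Key observation: the double cover Spin(3) -> SO(3) sends R and -R to the same matrix (trace 759/841 here), so the stated sign of the e1 e2 coefficient is what selects one sheet.


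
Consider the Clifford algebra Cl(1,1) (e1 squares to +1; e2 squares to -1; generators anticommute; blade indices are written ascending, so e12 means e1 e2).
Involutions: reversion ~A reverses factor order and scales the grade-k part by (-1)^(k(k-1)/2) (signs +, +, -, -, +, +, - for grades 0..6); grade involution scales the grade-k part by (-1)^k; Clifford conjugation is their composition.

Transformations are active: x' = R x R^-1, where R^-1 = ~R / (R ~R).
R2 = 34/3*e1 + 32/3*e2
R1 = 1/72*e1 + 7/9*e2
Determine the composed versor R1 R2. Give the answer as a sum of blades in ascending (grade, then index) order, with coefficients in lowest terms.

Distribute over the terms of R1 (each basis-blade product reordered to ascending indices, repeated generators contracted through their squares):
(1/72*e1) R2 = 17/108 + 4/27*e12
(7/9*e2) R2 = -224/27 - 238/27*e12
Summing the partial products and collecting blades:
Answer: -293/36 - 26/3*e12


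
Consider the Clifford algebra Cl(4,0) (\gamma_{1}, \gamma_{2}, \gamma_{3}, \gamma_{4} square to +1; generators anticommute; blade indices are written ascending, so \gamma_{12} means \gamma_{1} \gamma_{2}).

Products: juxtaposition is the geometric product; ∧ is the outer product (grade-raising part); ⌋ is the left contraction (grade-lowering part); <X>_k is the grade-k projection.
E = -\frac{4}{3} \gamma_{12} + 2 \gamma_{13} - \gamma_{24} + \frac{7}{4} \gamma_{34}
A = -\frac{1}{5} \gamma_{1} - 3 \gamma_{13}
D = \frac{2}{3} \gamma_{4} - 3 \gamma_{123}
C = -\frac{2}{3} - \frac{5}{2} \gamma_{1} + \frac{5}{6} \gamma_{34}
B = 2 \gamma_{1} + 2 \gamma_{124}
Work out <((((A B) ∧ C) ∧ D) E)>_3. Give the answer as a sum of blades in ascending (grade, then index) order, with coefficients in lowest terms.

step 1: -\frac{2}{5} + 6 \gamma_{3} - \frac{2}{5} \gamma_{24} - 6 \gamma_{234}
step 2: \frac{4}{15} + \gamma_{1} - 4 \gamma_{3} + 15 \gamma_{13} + \frac{4}{15} \gamma_{24} - \frac{1}{3} \gamma_{34} + \gamma_{124} + 4 \gamma_{234} - 15 \gamma_{1234}
step 3: \frac{8}{45} \gamma_{4} + \frac{2}{3} \gamma_{14} - \frac{8}{3} \gamma_{34} - \frac{4}{5} \gamma_{123} + 10 \gamma_{134}
step 4: \frac{14}{3} - \frac{35}{2} \gamma_{1} - \frac{64}{45} \gamma_{2} - \frac{62}{45} \gamma_{3} - 20 \gamma_{4} + \frac{2}{3} \gamma_{12} - \frac{7}{6} \gamma_{13} + \frac{16}{3} \gamma_{14} + \frac{8}{3} \gamma_{23} - \frac{8}{9} \gamma_{24} + \frac{4}{3} \gamma_{34} - 10 \gamma_{123} - \frac{221}{135} \gamma_{124} - \frac{4}{9} \gamma_{134} - \frac{40}{3} \gamma_{234} + \frac{32}{9} \gamma_{1234}
step 5: -10 \gamma_{123} - \frac{221}{135} \gamma_{124} - \frac{4}{9} \gamma_{134} - \frac{40}{3} \gamma_{234}
Answer: -10 \gamma_{123} - \frac{221}{135} \gamma_{124} - \frac{4}{9} \gamma_{134} - \frac{40}{3} \gamma_{234}


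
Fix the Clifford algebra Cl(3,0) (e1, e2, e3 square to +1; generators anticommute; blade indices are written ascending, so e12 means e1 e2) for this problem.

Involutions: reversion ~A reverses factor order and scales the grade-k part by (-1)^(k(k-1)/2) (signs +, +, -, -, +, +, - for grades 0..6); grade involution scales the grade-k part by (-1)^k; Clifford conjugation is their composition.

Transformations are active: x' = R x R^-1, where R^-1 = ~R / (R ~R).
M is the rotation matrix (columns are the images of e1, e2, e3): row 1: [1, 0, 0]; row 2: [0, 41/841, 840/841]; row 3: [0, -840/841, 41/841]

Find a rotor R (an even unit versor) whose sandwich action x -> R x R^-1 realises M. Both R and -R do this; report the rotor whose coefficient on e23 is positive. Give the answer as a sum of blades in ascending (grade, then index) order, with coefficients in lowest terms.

Method: write R = a + b12*e12 + b13*e13 + b23*e23 with a^2 + b12^2 + b13^2 + b23^2 = 1 (so R^-1 = ~R). Expanding the columns R e_j ~R gives tr M = 4a^2 - 1 and, from the antisymmetric part, M21 - M12 = -4a*b12, M13 - M31 = 4a*b13, M32 - M23 = -4a*b23.
Here tr M = 923/841, so a^2 = (1 + tr M)/4 = 441/841 and a = ±21/29. Taking a = 21/29: M21 - M12 = 0, M13 - M31 = 0, M32 - M23 = -1680/841, giving b12 = 0, b13 = 0, b23 = 20/29, i.e. R = 21/29 + 20/29*e23.
Its e23 coefficient is already positive.
Answer: 21/29 + 20/29*e23. Key observation: the double cover Spin(3) -> SO(3) sends R and -R to the same matrix (trace 923/841 here), so the stated sign of the e23 coefficient is what selects one sheet.


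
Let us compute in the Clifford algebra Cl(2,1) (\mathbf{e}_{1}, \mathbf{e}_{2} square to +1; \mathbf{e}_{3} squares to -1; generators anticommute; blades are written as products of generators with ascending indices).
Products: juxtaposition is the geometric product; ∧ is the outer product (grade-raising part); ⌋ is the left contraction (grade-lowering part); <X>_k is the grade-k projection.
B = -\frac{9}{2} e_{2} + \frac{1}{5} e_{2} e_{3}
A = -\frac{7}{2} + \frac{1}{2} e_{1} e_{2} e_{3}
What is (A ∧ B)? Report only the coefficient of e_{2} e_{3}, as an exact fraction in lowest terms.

step 1: \frac{63}{4} e_{2} - \frac{7}{10} e_{2} e_{3}
Answer: -\frac{7}{10}


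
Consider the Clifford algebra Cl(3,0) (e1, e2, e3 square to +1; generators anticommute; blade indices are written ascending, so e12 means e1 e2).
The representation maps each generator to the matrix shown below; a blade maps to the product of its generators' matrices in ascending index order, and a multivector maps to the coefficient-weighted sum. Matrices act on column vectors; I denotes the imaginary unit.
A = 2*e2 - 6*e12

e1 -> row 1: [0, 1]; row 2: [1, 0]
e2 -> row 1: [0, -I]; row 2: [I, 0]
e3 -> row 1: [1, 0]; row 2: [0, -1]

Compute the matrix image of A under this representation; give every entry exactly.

Bivector images (products of the table entries): rho(e12) = rho(e1)rho(e2) = row 1: [I, 0]; row 2: [0, -I].
M = (2)*rho(e2) + (-6)*rho(e12), summed entrywise:
Answer: row 1: [-6*I, -2*I]; row 2: [2*I, 6*I]


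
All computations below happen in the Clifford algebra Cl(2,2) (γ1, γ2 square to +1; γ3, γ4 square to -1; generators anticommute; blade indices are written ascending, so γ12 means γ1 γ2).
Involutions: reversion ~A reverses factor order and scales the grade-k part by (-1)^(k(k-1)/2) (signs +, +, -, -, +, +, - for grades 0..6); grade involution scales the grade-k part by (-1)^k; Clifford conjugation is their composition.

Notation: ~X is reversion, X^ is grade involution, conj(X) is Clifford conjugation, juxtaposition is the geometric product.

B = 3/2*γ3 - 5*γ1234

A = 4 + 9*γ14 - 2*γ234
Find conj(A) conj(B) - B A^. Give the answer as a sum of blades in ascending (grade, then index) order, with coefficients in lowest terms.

first term: 10*γ1 - 6*γ3 + 45*γ23 + 3*γ24 - 27/2*γ134 - 20*γ1234
second term: 10*γ1 + 6*γ3 - 45*γ23 + 3*γ24 - 27/2*γ134 - 20*γ1234
Answer: -12*γ3 + 90*γ23


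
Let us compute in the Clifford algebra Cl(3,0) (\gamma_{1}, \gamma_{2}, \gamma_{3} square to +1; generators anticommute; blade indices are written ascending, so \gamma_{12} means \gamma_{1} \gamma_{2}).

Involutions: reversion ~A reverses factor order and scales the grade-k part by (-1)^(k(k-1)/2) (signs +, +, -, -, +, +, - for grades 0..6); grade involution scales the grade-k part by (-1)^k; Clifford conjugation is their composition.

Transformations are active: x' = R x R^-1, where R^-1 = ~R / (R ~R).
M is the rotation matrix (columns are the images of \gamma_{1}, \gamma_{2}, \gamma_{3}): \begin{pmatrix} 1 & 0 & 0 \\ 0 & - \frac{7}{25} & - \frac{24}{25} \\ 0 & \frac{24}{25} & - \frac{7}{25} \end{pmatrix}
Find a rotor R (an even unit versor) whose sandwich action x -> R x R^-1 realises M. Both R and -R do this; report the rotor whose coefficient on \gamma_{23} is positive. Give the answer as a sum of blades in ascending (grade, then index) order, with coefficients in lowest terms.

Method: write R = a + b12*\gamma_{12} + b13*\gamma_{13} + b23*\gamma_{23} with a^2 + b12^2 + b13^2 + b23^2 = 1 (so R^-1 = ~R). Expanding the columns R e_j ~R gives tr M = 4a^2 - 1 and, from the antisymmetric part, M21 - M12 = -4a*b12, M13 - M31 = 4a*b13, M32 - M23 = -4a*b23.
Here tr M = \frac{11}{25}, so a^2 = (1 + tr M)/4 = \frac{9}{25} and a = ±\frac{3}{5}. Taking a = \frac{3}{5}: M21 - M12 = 0, M13 - M31 = 0, M32 - M23 = \frac{48}{25}, giving b12 = 0, b13 = 0, b23 = -\frac{4}{5}, i.e. R = \frac{3}{5} - \frac{4}{5} \gamma_{23}.
Its \gamma_{23} coefficient is negative, so report the other preimage -R.
Answer: -\frac{3}{5} + \frac{4}{5} \gamma_{23}. Why the constraint matters: R and -R act identically through the sandwich — M has trace \frac{11}{25} either way — so only the sign condition on \gamma_{23} picks one of the two preimages.


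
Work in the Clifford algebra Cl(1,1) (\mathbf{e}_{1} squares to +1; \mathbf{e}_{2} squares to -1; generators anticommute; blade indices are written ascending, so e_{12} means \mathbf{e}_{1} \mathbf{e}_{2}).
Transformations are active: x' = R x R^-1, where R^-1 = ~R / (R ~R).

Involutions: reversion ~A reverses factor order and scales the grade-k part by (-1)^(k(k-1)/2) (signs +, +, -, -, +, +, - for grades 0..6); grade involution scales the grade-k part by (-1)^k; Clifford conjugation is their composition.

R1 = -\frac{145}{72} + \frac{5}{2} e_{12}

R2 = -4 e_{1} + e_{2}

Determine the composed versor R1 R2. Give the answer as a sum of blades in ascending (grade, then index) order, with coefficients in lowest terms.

Distribute over the terms of R1 (each basis-blade product reordered to ascending indices, repeated generators contracted through their squares):
(-\frac{145}{72}) R2 = \frac{145}{18} e_{1} - \frac{145}{72} e_{2}
(\frac{5}{2} e_{12}) R2 = -\frac{5}{2} e_{1} + 10 e_{2}
Summing the partial products and collecting blades:
Answer: \frac{50}{9} e_{1} + \frac{575}{72} e_{2}


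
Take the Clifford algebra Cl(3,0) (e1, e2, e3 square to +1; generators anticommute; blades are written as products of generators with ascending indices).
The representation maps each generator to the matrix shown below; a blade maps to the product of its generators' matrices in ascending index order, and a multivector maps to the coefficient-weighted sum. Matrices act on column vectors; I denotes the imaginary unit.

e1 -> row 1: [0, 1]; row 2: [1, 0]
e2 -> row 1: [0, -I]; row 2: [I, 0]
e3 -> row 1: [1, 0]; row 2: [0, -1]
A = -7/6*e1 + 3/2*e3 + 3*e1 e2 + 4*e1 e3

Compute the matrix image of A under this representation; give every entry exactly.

Bivector images (products of the table entries): rho(e1 e2) = rho(e1)rho(e2) = row 1: [I, 0]; row 2: [0, -I]; rho(e1 e3) = rho(e1)rho(e3) = row 1: [0, -1]; row 2: [1, 0].
M = (-7/6)*rho(e1) + (3/2)*rho(e3) + (3)*rho(e1 e2) + (4)*rho(e1 e3), summed entrywise:
Answer: row 1: [3/2 + 3*I, -31/6]; row 2: [17/6, -3/2 - 3*I]


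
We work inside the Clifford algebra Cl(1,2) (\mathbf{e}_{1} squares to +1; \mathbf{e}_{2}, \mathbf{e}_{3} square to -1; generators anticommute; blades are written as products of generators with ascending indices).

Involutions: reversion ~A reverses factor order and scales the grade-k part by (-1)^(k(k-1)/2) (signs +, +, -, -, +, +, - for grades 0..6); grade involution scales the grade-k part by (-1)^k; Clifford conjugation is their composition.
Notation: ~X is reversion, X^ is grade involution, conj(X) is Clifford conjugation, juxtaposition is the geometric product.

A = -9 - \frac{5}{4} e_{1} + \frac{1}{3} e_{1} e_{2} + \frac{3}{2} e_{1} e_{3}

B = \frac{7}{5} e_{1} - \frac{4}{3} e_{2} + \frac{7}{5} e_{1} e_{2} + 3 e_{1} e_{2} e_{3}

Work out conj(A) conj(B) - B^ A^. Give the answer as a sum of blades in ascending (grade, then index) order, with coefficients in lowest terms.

first term: -\frac{77}{60} + \frac{587}{45} e_{1} - \frac{583}{60} e_{2} - \frac{31}{10} e_{3} + \frac{214}{15} e_{1} e_{2} + \frac{117}{20} e_{2} e_{3} - 25 e_{1} e_{2} e_{3}
second term: -\frac{77}{60} + \frac{587}{45} e_{1} - \frac{583}{60} e_{2} - \frac{31}{10} e_{3} - \frac{214}{15} e_{1} e_{2} - \frac{117}{20} e_{2} e_{3} + 25 e_{1} e_{2} e_{3}
Answer: \frac{428}{15} e_{1} e_{2} + \frac{117}{10} e_{2} e_{3} - 50 e_{1} e_{2} e_{3}


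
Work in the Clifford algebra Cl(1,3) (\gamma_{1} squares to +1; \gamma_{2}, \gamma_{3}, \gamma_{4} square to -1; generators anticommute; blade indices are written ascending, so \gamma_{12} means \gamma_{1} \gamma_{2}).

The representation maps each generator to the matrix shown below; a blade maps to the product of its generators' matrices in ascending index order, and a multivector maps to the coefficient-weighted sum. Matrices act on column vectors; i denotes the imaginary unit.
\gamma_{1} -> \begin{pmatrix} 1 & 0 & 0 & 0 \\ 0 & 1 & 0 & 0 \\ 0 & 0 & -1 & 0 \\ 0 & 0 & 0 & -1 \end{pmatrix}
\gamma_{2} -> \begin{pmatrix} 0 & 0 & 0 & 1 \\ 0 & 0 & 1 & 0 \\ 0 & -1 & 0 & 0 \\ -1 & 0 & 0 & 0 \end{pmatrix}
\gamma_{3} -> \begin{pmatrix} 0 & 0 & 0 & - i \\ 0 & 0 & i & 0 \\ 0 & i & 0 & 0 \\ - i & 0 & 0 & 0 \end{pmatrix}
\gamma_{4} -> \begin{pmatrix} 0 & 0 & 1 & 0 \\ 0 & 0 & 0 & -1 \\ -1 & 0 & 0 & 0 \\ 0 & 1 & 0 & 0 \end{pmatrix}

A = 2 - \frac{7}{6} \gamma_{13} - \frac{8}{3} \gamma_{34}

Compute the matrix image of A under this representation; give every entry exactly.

Bivector images (products of the table entries): rho(\gamma_{13}) = rho(\gamma_{1})rho(\gamma_{3}) = \begin{pmatrix} 0 & 0 & 0 & - i \\ 0 & 0 & i & 0 \\ 0 & - i & 0 & 0 \\ i & 0 & 0 & 0 \end{pmatrix}; rho(\gamma_{34}) = rho(\gamma_{3})rho(\gamma_{4}) = \begin{pmatrix} 0 & - i & 0 & 0 \\ - i & 0 & 0 & 0 \\ 0 & 0 & 0 & - i \\ 0 & 0 & - i & 0 \end{pmatrix}.
M = (2)*1 + (-\frac{7}{6})*rho(\gamma_{13}) + (-\frac{8}{3})*rho(\gamma_{34}), summed entrywise (1 is the identity matrix):
Answer: \begin{pmatrix} 2 & \frac{8 i}{3} & 0 & \frac{7 i}{6} \\ \frac{8 i}{3} & 2 & - \frac{7 i}{6} & 0 \\ 0 & \frac{7 i}{6} & 2 & \frac{8 i}{3} \\ - \frac{7 i}{6} & 0 & \frac{8 i}{3} & 2 \end{pmatrix}


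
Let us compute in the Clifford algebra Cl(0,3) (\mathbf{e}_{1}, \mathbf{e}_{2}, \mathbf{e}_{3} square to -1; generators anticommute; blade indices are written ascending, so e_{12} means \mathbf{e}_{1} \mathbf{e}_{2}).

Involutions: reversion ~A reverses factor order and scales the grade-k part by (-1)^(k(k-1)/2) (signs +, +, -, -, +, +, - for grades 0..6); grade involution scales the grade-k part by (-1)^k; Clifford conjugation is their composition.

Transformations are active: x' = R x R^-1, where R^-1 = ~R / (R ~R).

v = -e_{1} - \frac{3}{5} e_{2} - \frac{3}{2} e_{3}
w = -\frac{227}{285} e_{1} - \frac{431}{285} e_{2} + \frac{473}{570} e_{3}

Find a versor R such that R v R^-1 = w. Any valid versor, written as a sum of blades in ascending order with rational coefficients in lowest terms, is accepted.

Why this works: both vectors square to -\frac{361}{100}, so q(v) = q(w) and R = v + w = -\frac{512}{285} e_{1} - \frac{602}{285} e_{2} - \frac{191}{285} e_{3} carries v to w — its own direction survives, the complement (v - w)/2 flips.
Answer: -\frac{512}{285} e_{1} - \frac{602}{285} e_{2} - \frac{191}{285} e_{3}


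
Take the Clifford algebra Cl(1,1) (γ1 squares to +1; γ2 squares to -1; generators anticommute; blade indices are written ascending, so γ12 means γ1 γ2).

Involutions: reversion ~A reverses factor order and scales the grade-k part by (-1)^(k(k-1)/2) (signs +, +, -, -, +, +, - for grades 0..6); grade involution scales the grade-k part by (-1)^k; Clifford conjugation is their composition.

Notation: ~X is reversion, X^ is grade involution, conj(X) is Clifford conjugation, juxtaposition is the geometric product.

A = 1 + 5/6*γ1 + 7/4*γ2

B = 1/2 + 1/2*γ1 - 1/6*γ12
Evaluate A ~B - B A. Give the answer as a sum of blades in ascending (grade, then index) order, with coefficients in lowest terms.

first term: 11/12 + 29/24*γ1 + 73/72*γ2 - 17/24*γ12
second term: 11/12 + 29/24*γ1 + 73/72*γ2 + 17/24*γ12
Answer: -17/12*γ12


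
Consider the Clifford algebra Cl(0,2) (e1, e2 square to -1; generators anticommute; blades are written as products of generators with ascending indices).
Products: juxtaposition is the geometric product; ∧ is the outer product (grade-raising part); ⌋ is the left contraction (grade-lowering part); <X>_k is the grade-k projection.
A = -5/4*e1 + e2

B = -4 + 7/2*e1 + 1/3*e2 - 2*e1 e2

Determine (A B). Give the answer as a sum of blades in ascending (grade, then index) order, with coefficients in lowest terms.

step 1: 97/24 + 3*e1 - 13/2*e2 - 47/12*e1 e2
Answer: 97/24 + 3*e1 - 13/2*e2 - 47/12*e1 e2


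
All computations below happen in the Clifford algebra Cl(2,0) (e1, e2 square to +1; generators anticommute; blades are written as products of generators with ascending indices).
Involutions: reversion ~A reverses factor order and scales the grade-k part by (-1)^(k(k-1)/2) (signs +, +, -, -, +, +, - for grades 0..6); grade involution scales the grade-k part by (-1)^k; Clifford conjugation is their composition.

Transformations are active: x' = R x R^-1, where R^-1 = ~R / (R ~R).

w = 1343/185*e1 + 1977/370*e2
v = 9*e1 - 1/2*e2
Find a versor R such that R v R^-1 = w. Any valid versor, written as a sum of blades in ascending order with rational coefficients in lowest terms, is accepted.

Why this works: both vectors square to 325/4, so q(v) = q(w) and R = v + w = 3008/185*e1 + 896/185*e2 carries v to w — its own direction survives, the complement (v - w)/2 flips.
Answer: 3008/185*e1 + 896/185*e2


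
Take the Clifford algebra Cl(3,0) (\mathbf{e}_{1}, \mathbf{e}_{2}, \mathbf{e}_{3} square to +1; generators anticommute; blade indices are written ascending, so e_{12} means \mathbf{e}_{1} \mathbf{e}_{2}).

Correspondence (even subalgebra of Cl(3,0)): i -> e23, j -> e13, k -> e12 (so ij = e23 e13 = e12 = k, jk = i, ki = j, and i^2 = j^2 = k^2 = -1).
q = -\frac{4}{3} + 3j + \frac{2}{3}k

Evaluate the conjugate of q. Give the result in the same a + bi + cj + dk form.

In blades: q = -\frac{4}{3} + \frac{2}{3} e_{12} + 3 e_{13}.
Quaternion conjugation is reversion on the even subalgebra: the scalar is fixed and every grade-2 blade flips sign, giving -\frac{4}{3} - \frac{2}{3} e_{12} - 3 e_{13}; translating back:
Answer: -\frac{4}{3} - 3j - \frac{2}{3}k


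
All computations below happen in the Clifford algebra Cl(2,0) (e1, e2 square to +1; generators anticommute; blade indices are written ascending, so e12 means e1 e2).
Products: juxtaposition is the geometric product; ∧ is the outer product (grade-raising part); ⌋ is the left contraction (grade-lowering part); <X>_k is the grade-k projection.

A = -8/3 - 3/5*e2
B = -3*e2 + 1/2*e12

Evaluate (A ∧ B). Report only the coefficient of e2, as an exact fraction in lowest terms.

step 1: 8*e2 - 4/3*e12
Answer: 8


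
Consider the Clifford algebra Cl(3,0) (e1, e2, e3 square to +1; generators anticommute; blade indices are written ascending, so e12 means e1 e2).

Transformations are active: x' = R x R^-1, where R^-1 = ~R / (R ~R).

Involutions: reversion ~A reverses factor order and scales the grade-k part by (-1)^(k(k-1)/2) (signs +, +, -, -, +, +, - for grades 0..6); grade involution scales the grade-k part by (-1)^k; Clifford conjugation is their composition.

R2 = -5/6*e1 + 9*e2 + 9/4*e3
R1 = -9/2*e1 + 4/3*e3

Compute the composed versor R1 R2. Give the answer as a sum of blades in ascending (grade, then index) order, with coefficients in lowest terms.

Distribute over the terms of R1 (each basis-blade product reordered to ascending indices, repeated generators contracted through their squares):
(-9/2*e1) R2 = 15/4 - 81/2*e12 - 81/8*e13
(4/3*e3) R2 = 3 + 10/9*e13 - 12*e23
Summing the partial products and collecting blades:
Answer: 27/4 - 81/2*e12 - 649/72*e13 - 12*e23


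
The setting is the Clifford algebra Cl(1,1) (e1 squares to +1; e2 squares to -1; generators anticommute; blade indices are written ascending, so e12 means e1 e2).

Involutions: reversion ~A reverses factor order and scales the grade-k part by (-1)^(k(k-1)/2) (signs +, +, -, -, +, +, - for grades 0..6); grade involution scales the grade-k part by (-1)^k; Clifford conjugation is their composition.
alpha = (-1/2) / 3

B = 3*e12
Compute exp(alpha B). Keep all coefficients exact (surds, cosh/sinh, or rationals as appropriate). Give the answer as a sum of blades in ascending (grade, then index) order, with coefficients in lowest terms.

B^2 = (3)^2*(e12)^2 = 9*(+1) = 9 (a basis 2-blade squares to minus the product of its generators' squares).
B^2 = 9 — since the square is positive, the closed form is hyperbolic: l = 3, alpha*l = -1/2, so exp(alpha B) = cosh(-1/2) + (sinh(-1/2)/3)*B = cosh(1/2) + (-sinh(1/2)/3)*B.
Answer: cosh(1/2) - sinh(1/2)*e12


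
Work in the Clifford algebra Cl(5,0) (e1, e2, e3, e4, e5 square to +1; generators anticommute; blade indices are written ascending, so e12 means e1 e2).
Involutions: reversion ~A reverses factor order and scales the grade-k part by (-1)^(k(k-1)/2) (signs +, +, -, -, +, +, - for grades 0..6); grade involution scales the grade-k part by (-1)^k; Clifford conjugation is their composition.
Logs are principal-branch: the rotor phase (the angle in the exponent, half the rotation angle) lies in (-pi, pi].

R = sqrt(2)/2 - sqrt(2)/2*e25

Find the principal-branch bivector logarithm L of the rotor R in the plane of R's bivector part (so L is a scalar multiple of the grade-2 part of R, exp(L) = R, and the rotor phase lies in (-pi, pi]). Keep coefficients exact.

The scalar part of R is sqrt(2)/2, which fixes the principal-branch rotor phase; the unit plane is then the bivector part divided by the sine of that phase, and L is that plane scaled by the phase.
Concretely: cos(phase) = sqrt(2)/2 gives phase = ±pi/4, and since phase/sin(phase) is even the sign is immaterial: L = (phase/sin(phase)) * <R>_2 = (sqrt(2)*pi/4) * <R>_2.
Answer: -pi/4*e25
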